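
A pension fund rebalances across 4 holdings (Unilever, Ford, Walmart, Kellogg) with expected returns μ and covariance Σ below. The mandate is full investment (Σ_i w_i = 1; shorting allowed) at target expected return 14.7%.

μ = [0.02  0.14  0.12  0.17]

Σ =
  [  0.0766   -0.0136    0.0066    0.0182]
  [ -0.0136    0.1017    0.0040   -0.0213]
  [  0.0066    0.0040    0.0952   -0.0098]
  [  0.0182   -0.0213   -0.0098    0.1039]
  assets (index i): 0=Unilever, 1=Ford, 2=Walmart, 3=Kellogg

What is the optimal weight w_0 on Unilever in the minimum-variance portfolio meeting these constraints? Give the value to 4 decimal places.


-0.0023

g=Σ⁻¹μ = [-0.0562  1.7619  1.4107  2.1403]
h=Σ⁻¹𝟙 = [11.8691  13.3734  10.2782  11.2566]
a=μᵀg=0.778667  b=𝟙ᵀg=5.256664  c=𝟙ᵀh=46.777277  D=ac−b²=8.791418
λ₁=(c·0.147−b)/D = (46.777277·0.147−5.256664)/8.791418 = 0.184225
λ₂=(a−b·0.147)/D = (0.778667−5.256664·0.147)/8.791418 = 0.000675
w* = 0.184225·g + 0.000675·h:
  w_0 = 0.184225·-0.0562 + 0.000675·11.8691 = -0.0023  (Unilever)
  w_1 = 0.184225·1.7619 + 0.000675·13.3734 = 0.3336  (Ford)
  w_2 = 0.184225·1.4107 + 0.000675·10.2782 = 0.2668  (Walmart)
  w_3 = 0.184225·2.1403 + 0.000675·11.2566 = 0.4019  (Kellogg)
Σw_i=1.0000  μᵀw=0.1470
σ²=wᵀΣw=λ₁·μ_p+λ₂ = 0.184225·0.147 + 0.000675 = 0.027756 ≈ 0.0278


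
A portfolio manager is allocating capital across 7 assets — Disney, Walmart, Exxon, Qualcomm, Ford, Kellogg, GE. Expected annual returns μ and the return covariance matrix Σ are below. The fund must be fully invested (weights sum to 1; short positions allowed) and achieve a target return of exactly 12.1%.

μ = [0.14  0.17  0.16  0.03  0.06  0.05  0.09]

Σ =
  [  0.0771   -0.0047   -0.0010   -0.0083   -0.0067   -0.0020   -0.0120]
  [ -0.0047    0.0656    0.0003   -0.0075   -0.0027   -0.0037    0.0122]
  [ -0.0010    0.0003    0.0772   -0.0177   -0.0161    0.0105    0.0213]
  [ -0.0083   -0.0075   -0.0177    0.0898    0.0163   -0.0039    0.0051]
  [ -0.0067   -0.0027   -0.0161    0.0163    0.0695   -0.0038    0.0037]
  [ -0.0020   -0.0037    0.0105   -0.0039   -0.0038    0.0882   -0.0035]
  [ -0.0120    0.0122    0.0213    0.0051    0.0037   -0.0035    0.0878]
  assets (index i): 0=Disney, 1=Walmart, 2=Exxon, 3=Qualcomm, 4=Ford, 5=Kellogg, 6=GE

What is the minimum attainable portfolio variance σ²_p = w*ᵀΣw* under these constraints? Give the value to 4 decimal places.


0.0106

x=Σ⁻¹μ = [2.3210  2.9165  2.5110  1.0151  1.5628  0.5641  0.2255]
y=Σ⁻¹𝟙 = [18.7118  18.4514  16.8157  14.6864  17.6972  12.1919  6.1908]
a=μᵀx=1.395234  b=𝟙ᵀx=11.116097  c=𝟙ᵀy=104.745228  D=ac−b²=22.576464
λ₁=(c·0.121−b)/D = (104.745228·0.121−11.116097)/22.576464 = 0.069013
λ₂=(a−b·0.121)/D = (1.395234−11.116097·0.121)/22.576464 = 0.002223
w* = 0.069013·x + 0.002223·y:
  w_0 = 0.069013·2.3210 + 0.002223·18.7118 = 0.2018  (Disney)
  w_1 = 0.069013·2.9165 + 0.002223·18.4514 = 0.2423  (Walmart)
  w_2 = 0.069013·2.5110 + 0.002223·16.8157 = 0.2107  (Exxon)
  w_3 = 0.069013·1.0151 + 0.002223·14.6864 = 0.1027  (Qualcomm)
  w_4 = 0.069013·1.5628 + 0.002223·17.6972 = 0.1472  (Ford)
  w_5 = 0.069013·0.5641 + 0.002223·12.1919 = 0.0660  (Kellogg)
  w_6 = 0.069013·0.2255 + 0.002223·6.1908 = 0.0293  (GE)
Σw_i=1.0000  μᵀw=0.1210
σ²=wᵀΣw=λ₁·μ_p+λ₂ = 0.069013·0.121 + 0.002223 = 0.010574 ≈ 0.0106


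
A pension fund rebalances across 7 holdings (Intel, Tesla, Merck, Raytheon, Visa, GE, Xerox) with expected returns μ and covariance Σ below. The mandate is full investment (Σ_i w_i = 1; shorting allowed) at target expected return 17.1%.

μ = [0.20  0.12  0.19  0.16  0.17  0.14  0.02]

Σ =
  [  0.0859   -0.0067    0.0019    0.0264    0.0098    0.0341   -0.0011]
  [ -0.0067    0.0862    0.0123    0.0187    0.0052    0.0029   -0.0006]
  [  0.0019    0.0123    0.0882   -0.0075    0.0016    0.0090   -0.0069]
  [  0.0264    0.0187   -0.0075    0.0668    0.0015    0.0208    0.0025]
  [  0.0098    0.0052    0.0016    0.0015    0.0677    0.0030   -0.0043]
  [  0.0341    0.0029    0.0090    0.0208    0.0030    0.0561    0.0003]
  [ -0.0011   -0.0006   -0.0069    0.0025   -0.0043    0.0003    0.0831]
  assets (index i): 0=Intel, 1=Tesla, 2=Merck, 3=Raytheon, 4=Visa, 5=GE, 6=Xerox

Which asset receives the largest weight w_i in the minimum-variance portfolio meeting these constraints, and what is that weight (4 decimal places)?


Merck (0.2520)

u=Σ⁻¹μ = [1.3608  0.6895  2.1123  1.6598  2.1814  0.5592  0.5000]
v=Σ⁻¹𝟙 = [4.3316  7.4602  10.8356  8.7698  13.5753  9.0190  13.4507]
a=μᵀu=1.480928  b=𝟙ᵀu=9.062948  c=𝟙ᵀv=67.442158  D=ac−b²=17.739978
λ₁=(c·0.171−b)/D = (67.442158·0.171−9.062948)/17.739978 = 0.139214
λ₂=(a−b·0.171)/D = (1.480928−9.062948·0.171)/17.739978 = -0.003880
w* = 0.139214·u + -0.003880·v:
  w_0 = 0.139214·1.3608 + -0.003880·4.3316 = 0.1726  (Intel)
  w_1 = 0.139214·0.6895 + -0.003880·7.4602 = 0.0670  (Tesla)
  w_2 = 0.139214·2.1123 + -0.003880·10.8356 = 0.2520  (Merck)
  w_3 = 0.139214·1.6598 + -0.003880·8.7698 = 0.1970  (Raytheon)
  w_4 = 0.139214·2.1814 + -0.003880·13.5753 = 0.2510  (Visa)
  w_5 = 0.139214·0.5592 + -0.003880·9.0190 = 0.0428  (GE)
  w_6 = 0.139214·0.5000 + -0.003880·13.4507 = 0.0174  (Xerox)
Σw_i=1.0000  μᵀw=0.1710
σ²=wᵀΣw=λ₁·μ_p+λ₂ = 0.139214·0.171 + -0.003880 = 0.019925 ≈ 0.0199


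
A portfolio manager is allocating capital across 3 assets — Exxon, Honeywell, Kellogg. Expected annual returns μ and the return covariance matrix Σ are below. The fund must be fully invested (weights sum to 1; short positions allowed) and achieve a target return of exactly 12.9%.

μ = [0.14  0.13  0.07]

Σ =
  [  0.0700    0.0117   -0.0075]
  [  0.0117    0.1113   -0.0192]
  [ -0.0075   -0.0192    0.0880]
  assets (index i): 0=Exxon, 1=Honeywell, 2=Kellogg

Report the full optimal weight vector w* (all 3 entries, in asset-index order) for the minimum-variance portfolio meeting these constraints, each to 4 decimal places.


0.5894  0.2956  0.1149

x=Σ⁻¹μ = [1.9340  1.1746  1.2166]
y=Σ⁻¹𝟙 = [14.1894  10.0399  14.7635]
a=μᵀx=0.508617  b=𝟙ᵀx=4.325152  c=𝟙ᵀy=38.992823  D=ac−b²=1.125459
λ₁=(c·0.129−b)/D = (38.992823·0.129−4.325152)/1.125459 = 0.626342
λ₂=(a−b·0.129)/D = (0.508617−4.325152·0.129)/1.125459 = -0.043829
w* = 0.626342·x + -0.043829·y:
  w_0 = 0.626342·1.9340 + -0.043829·14.1894 = 0.5894  (Exxon)
  w_1 = 0.626342·1.1746 + -0.043829·10.0399 = 0.2956  (Honeywell)
  w_2 = 0.626342·1.2166 + -0.043829·14.7635 = 0.1149  (Kellogg)
Σw_i=1.0000  μᵀw=0.1290
σ²=wᵀΣw=λ₁·μ_p+λ₂ = 0.626342·0.129 + -0.043829 = 0.036969 ≈ 0.0370


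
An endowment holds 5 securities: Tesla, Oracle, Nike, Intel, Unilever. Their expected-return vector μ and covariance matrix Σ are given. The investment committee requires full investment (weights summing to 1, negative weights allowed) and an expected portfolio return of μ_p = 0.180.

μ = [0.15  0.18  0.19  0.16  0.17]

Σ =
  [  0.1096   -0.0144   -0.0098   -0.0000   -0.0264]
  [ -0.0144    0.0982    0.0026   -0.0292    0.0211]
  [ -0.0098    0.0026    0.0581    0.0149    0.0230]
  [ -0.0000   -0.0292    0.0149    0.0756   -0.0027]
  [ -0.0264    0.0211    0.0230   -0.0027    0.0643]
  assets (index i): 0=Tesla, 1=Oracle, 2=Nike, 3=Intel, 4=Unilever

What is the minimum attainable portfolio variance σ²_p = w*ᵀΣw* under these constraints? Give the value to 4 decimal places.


0.0237

g=Σ⁻¹μ = [2.4076  2.4764  1.9742  2.7634  2.2296]
h=Σ⁻¹𝟙 = [15.3381  14.2357  8.8295  17.5128  14.7552]
a=μᵀg=2.003162  b=𝟙ᵀg=11.851177  c=𝟙ᵀh=70.671302  D=ac−b²=1.115682
λ₁=(c·0.180−b)/D = (70.671302·0.180−11.851177)/1.115682 = 0.779484
λ₂=(a−b·0.180)/D = (2.003162−11.851177·0.180)/1.115682 = -0.116565
w* = 0.779484·g + -0.116565·h:
  w_0 = 0.779484·2.4076 + -0.116565·15.3381 = 0.0888  (Tesla)
  w_1 = 0.779484·2.4764 + -0.116565·14.2357 = 0.2709  (Oracle)
  w_2 = 0.779484·1.9742 + -0.116565·8.8295 = 0.5096  (Nike)
  w_3 = 0.779484·2.7634 + -0.116565·17.5128 = 0.1127  (Intel)
  w_4 = 0.779484·2.2296 + -0.116565·14.7552 = 0.0180  (Unilever)
Σw_i=1.0000  μᵀw=0.1800
σ²=wᵀΣw=λ₁·μ_p+λ₂ = 0.779484·0.180 + -0.116565 = 0.023742 ≈ 0.0237


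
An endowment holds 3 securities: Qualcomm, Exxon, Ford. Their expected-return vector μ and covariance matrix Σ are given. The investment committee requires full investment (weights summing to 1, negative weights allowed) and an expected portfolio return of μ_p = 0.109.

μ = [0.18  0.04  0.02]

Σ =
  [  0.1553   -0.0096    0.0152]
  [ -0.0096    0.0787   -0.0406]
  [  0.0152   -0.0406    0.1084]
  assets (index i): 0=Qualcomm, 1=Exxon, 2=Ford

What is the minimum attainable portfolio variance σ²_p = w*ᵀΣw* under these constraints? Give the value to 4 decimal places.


0.0473

g=Σ⁻¹μ = [1.1778  0.8204  0.3266]
h=Σ⁻¹𝟙 = [6.1752  22.0284  16.6097]
a=μᵀg=0.251353  b=𝟙ᵀg=2.324862  c=𝟙ᵀh=44.813269  D=ac−b²=5.858961
λ₁=(c·0.109−b)/D = (44.813269·0.109−2.324862)/5.858961 = 0.436901
λ₂=(a−b·0.109)/D = (0.251353−2.324862·0.109)/5.858961 = -0.000351
w* = 0.436901·g + -0.000351·h:
  w_0 = 0.436901·1.1778 + -0.000351·6.1752 = 0.5124  (Qualcomm)
  w_1 = 0.436901·0.8204 + -0.000351·22.0284 = 0.3507  (Exxon)
  w_2 = 0.436901·0.3266 + -0.000351·16.6097 = 0.1369  (Ford)
Σw_i=1.0000  μᵀw=0.1090
σ²=wᵀΣw=λ₁·μ_p+λ₂ = 0.436901·0.109 + -0.000351 = 0.047271 ≈ 0.0473


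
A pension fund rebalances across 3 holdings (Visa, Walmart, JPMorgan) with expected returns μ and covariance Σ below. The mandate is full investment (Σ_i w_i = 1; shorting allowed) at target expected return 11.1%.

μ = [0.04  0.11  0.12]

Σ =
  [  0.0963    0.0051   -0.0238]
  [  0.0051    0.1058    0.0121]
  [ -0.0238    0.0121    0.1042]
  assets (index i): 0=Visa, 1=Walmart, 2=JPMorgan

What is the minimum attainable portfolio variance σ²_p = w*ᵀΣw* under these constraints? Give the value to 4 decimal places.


0.0512

u=Σ⁻¹μ = [0.6666  0.8700  1.2029]
v=Σ⁻¹𝟙 = [12.8704  7.4972  11.6660]
a=μᵀu=0.266705  b=𝟙ᵀu=2.739426  c=𝟙ᵀv=32.033558  D=ac−b²=1.039065
λ₁=(c·0.111−b)/D = (32.033558·0.111−2.739426)/1.039065 = 0.785609
λ₂=(a−b·0.111)/D = (0.266705−2.739426·0.111)/1.039065 = -0.035966
w* = 0.785609·u + -0.035966·v:
  w_0 = 0.785609·0.6666 + -0.035966·12.8704 = 0.0608  (Visa)
  w_1 = 0.785609·0.8700 + -0.035966·7.4972 = 0.4138  (Walmart)
  w_2 = 0.785609·1.2029 + -0.035966·11.6660 = 0.5254  (JPMorgan)
Σw_i=1.0000  μᵀw=0.1110
σ²=wᵀΣw=λ₁·μ_p+λ₂ = 0.785609·0.111 + -0.035966 = 0.051237 ≈ 0.0512


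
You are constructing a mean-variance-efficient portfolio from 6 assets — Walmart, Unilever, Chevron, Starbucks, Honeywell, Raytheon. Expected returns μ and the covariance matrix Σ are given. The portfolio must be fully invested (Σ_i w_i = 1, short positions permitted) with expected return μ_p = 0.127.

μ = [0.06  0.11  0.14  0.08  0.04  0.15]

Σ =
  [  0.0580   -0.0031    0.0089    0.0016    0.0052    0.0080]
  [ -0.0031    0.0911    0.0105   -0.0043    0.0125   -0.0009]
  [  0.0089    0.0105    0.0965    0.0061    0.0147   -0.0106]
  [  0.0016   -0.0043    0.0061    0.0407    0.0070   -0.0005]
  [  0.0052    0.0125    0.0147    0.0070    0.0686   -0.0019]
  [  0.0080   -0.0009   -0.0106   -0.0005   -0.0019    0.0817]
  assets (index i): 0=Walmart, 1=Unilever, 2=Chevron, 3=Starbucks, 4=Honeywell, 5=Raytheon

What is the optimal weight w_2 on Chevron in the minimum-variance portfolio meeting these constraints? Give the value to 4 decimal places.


p=Σ⁻¹μ = [0.5703  1.1926  1.3829  1.9058  -0.1134  1.9817]
q=Σ⁻¹𝟙 = [13.7631  10.7711  6.5680  22.9286  8.1620  12.1932]
a=μᵀp=0.804191  b=𝟙ᵀp=6.919867  c=𝟙ᵀq=74.385910  D=ac−b²=11.935889
λ₁=(c·0.127−b)/D = (74.385910·0.127−6.919867)/11.935889 = 0.211726
λ₂=(a−b·0.127)/D = (0.804191−6.919867·0.127)/11.935889 = -0.006253
w* = 0.211726·p + -0.006253·q:
  w_0 = 0.211726·0.5703 + -0.006253·13.7631 = 0.0347  (Walmart)
  w_1 = 0.211726·1.1926 + -0.006253·10.7711 = 0.1851  (Unilever)
  w_2 = 0.211726·1.3829 + -0.006253·6.5680 = 0.2517  (Chevron)
  w_3 = 0.211726·1.9058 + -0.006253·22.9286 = 0.2601  (Starbucks)
  w_4 = 0.211726·-0.1134 + -0.006253·8.1620 = -0.0750  (Honeywell)
  w_5 = 0.211726·1.9817 + -0.006253·12.1932 = 0.3433  (Raytheon)
Σw_i=1.0000  μᵀw=0.1270
σ²=wᵀΣw=λ₁·μ_p+λ₂ = 0.211726·0.127 + -0.006253 = 0.020636 ≈ 0.0206

0.2517


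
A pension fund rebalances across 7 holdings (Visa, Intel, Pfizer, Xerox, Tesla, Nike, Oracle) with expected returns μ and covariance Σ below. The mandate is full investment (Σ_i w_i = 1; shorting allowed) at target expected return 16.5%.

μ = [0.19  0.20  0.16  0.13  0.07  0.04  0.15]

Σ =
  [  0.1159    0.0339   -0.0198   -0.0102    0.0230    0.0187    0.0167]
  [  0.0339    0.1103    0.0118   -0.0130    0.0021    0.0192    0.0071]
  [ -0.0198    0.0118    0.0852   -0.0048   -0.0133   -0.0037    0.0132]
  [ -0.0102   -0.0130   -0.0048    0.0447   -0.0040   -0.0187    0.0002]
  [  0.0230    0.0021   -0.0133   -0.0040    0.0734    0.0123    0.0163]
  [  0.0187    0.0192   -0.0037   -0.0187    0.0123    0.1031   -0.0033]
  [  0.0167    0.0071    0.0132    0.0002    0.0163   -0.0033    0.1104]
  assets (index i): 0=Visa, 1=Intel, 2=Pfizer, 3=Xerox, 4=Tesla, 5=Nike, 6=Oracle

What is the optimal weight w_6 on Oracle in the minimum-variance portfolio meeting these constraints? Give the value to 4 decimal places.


0.0643

x=Σ⁻¹μ = [1.6636  1.3900  2.3694  4.2719  0.8138  0.6101  0.6247]
y=Σ⁻¹𝟙 = [7.4099  6.3622  16.4539  34.0596  12.9815  12.5166  3.9564]
a=μᵀx=1.703610  b=𝟙ᵀx=11.743517  c=𝟙ᵀy=93.740030  D=ac−b²=21.786263
λ₁=(c·0.165−b)/D = (93.740030·0.165−11.743517)/21.786263 = 0.170914
λ₂=(a−b·0.165)/D = (1.703610−11.743517·0.165)/21.786263 = -0.010744
w* = 0.170914·x + -0.010744·y:
  w_0 = 0.170914·1.6636 + -0.010744·7.4099 = 0.2047  (Visa)
  w_1 = 0.170914·1.3900 + -0.010744·6.3622 = 0.1692  (Intel)
  w_2 = 0.170914·2.3694 + -0.010744·16.4539 = 0.2282  (Pfizer)
  w_3 = 0.170914·4.2719 + -0.010744·34.0596 = 0.3642  (Xerox)
  w_4 = 0.170914·0.8138 + -0.010744·12.9815 = -0.0004  (Tesla)
  w_5 = 0.170914·0.6101 + -0.010744·12.5166 = -0.0302  (Nike)
  w_6 = 0.170914·0.6247 + -0.010744·3.9564 = 0.0643  (Oracle)
Σw_i=1.0000  μᵀw=0.1650
σ²=wᵀΣw=λ₁·μ_p+λ₂ = 0.170914·0.165 + -0.010744 = 0.017457 ≈ 0.0175


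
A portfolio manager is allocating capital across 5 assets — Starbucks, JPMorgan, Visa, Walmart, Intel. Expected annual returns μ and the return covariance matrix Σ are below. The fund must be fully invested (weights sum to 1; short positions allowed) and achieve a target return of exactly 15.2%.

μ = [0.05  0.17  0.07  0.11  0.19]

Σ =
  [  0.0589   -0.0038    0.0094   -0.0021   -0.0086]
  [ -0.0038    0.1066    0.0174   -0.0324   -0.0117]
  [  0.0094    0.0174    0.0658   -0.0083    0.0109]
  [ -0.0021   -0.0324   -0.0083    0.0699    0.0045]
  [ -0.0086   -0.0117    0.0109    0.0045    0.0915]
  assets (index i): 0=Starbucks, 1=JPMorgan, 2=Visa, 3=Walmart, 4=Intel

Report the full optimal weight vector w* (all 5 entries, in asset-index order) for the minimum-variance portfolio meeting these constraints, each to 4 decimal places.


0.1019  0.3398  -0.0549  0.2940  0.3192

p=Σ⁻¹μ = [1.4638  2.7319  0.0767  2.7373  2.4197]
q=Σ⁻¹𝟙 = [19.3700  17.0403  8.7118  22.9996  12.7595]
a=μᵀp=1.303830  b=𝟙ᵀp=9.429441  c=𝟙ᵀq=80.881238  D=ac−b²=16.541031
λ₁=(c·0.152−b)/D = (80.881238·0.152−9.429441)/16.541031 = 0.173176
λ₂=(a−b·0.152)/D = (1.303830−9.429441·0.152)/16.541031 = -0.007826
w* = 0.173176·p + -0.007826·q:
  w_0 = 0.173176·1.4638 + -0.007826·19.3700 = 0.1019  (Starbucks)
  w_1 = 0.173176·2.7319 + -0.007826·17.0403 = 0.3398  (JPMorgan)
  w_2 = 0.173176·0.0767 + -0.007826·8.7118 = -0.0549  (Visa)
  w_3 = 0.173176·2.7373 + -0.007826·22.9996 = 0.2940  (Walmart)
  w_4 = 0.173176·2.4197 + -0.007826·12.7595 = 0.3192  (Intel)
Σw_i=1.0000  μᵀw=0.1520
σ²=wᵀΣw=λ₁·μ_p+λ₂ = 0.173176·0.152 + -0.007826 = 0.018497 ≈ 0.0185


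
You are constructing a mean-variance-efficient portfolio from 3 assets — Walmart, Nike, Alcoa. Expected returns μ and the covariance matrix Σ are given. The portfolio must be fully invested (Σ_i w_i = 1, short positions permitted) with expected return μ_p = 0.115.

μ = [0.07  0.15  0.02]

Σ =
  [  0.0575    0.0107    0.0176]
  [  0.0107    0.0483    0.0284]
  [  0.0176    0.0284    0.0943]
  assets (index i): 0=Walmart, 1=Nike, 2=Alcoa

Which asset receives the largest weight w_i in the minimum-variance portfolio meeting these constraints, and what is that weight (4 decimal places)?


p=Σ⁻¹μ = [0.8734  3.5037  -1.0061]
q=Σ⁻¹𝟙 = [13.4332  15.7573  3.3518]
a=μᵀp=0.566567  b=𝟙ᵀp=3.370944  c=𝟙ᵀq=32.542165  D=ac−b²=7.074063
λ₁=(c·0.115−b)/D = (32.542165·0.115−3.370944)/7.074063 = 0.052502
λ₂=(a−b·0.115)/D = (0.566567−3.370944·0.115)/7.074063 = 0.025291
w* = 0.052502·p + 0.025291·q:
  w_0 = 0.052502·0.8734 + 0.025291·13.4332 = 0.3856  (Walmart)
  w_1 = 0.052502·3.5037 + 0.025291·15.7573 = 0.5825  (Nike)
  w_2 = 0.052502·-1.0061 + 0.025291·3.3518 = 0.0319  (Alcoa)
Σw_i=1.0000  μᵀw=0.1150
σ²=wᵀΣw=λ₁·μ_p+λ₂ = 0.052502·0.115 + 0.025291 = 0.031329 ≈ 0.0313

Nike (0.5825)


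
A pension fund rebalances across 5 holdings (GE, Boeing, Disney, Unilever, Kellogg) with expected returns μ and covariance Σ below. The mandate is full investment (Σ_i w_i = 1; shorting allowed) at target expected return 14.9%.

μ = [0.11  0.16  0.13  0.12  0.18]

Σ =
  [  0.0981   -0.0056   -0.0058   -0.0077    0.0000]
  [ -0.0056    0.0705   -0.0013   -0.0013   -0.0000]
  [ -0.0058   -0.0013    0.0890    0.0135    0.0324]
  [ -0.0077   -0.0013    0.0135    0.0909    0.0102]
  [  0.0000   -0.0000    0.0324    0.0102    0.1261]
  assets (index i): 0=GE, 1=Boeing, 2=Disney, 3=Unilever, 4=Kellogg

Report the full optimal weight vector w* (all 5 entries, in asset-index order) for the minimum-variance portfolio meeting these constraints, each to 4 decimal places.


0.1456  0.3954  0.1042  0.1282  0.2267

x=Σ⁻¹μ = [1.4142  2.4228  1.0165  1.2037  1.0689]
y=Σ⁻¹𝟙 = [12.4263  15.5284  8.9504  10.4092  4.7885]
a=μᵀx=1.012193  b=𝟙ᵀx=7.126038  c=𝟙ᵀy=52.102904  D=ac−b²=1.957749
λ₁=(c·0.149−b)/D = (52.102904·0.149−7.126038)/1.957749 = 0.325524
λ₂=(a−b·0.149)/D = (1.012193−7.126038·0.149)/1.957749 = -0.025329
w* = 0.325524·x + -0.025329·y:
  w_0 = 0.325524·1.4142 + -0.025329·12.4263 = 0.1456  (GE)
  w_1 = 0.325524·2.4228 + -0.025329·15.5284 = 0.3954  (Boeing)
  w_2 = 0.325524·1.0165 + -0.025329·8.9504 = 0.1042  (Disney)
  w_3 = 0.325524·1.2037 + -0.025329·10.4092 = 0.1282  (Unilever)
  w_4 = 0.325524·1.0689 + -0.025329·4.7885 = 0.2267  (Kellogg)
Σw_i=1.0000  μᵀw=0.1490
σ²=wᵀΣw=λ₁·μ_p+λ₂ = 0.325524·0.149 + -0.025329 = 0.023174 ≈ 0.0232


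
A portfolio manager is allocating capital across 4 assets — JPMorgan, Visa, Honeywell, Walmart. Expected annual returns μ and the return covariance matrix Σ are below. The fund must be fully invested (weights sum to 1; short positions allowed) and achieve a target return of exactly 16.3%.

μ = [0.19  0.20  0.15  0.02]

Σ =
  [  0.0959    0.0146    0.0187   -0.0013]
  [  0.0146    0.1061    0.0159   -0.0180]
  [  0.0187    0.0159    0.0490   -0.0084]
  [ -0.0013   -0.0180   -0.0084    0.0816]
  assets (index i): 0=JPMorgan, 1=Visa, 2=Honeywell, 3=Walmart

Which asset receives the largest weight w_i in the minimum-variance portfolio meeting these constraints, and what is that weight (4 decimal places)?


g=Σ⁻¹μ = [1.3326  1.5116  2.2039  0.8266]
h=Σ⁻¹𝟙 = [5.7896  8.6425  18.1582  16.1228]
a=μᵀg=0.902625  b=𝟙ᵀg=5.874700  c=𝟙ᵀh=48.713039  D=ac−b²=9.457487
λ₁=(c·0.163−b)/D = (48.713039·0.163−5.874700)/9.457487 = 0.218401
λ₂=(a−b·0.163)/D = (0.902625−5.874700·0.163)/9.457487 = -0.005810
w* = 0.218401·g + -0.005810·h:
  w_0 = 0.218401·1.3326 + -0.005810·5.7896 = 0.2574  (JPMorgan)
  w_1 = 0.218401·1.5116 + -0.005810·8.6425 = 0.2799  (Visa)
  w_2 = 0.218401·2.2039 + -0.005810·18.1582 = 0.3758  (Honeywell)
  w_3 = 0.218401·0.8266 + -0.005810·16.1228 = 0.0869  (Walmart)
Σw_i=1.0000  μᵀw=0.1630
σ²=wᵀΣw=λ₁·μ_p+λ₂ = 0.218401·0.163 + -0.005810 = 0.029789 ≈ 0.0298

Honeywell (0.3758)


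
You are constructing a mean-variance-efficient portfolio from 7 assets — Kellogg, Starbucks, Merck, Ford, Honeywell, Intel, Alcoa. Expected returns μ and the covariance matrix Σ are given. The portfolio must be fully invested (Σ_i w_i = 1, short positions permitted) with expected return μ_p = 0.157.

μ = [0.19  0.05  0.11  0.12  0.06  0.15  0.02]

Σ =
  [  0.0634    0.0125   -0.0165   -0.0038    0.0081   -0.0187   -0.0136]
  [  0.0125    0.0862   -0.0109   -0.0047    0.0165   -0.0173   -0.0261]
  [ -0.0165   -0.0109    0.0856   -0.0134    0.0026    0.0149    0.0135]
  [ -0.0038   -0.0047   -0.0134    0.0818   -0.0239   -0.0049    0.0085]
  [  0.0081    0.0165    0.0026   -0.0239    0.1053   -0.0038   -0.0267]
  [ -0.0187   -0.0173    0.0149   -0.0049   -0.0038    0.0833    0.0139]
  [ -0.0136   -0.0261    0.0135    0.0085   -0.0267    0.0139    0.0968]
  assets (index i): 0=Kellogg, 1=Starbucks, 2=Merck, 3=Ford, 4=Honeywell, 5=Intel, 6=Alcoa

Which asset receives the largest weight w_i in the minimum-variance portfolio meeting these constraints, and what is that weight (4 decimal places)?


Kellogg (0.4095)

u=Σ⁻¹μ = [4.2763  0.8497  2.0429  2.4034  0.7945  2.6870  0.3739]
v=Σ⁻¹𝟙 = [24.5229  16.7256  15.8229  20.3705  13.8057  17.3778  15.6028]
a=μᵀu=1.826302  b=𝟙ᵀu=13.427676  c=𝟙ᵀv=124.228214  D=ac−b²=46.575792
λ₁=(c·0.157−b)/D = (124.228214·0.157−13.427676)/46.575792 = 0.130457
λ₂=(a−b·0.157)/D = (1.826302−13.427676·0.157)/46.575792 = -0.006051
w* = 0.130457·u + -0.006051·v:
  w_0 = 0.130457·4.2763 + -0.006051·24.5229 = 0.4095  (Kellogg)
  w_1 = 0.130457·0.8497 + -0.006051·16.7256 = 0.0096  (Starbucks)
  w_2 = 0.130457·2.0429 + -0.006051·15.8229 = 0.1708  (Merck)
  w_3 = 0.130457·2.4034 + -0.006051·20.3705 = 0.1903  (Ford)
  w_4 = 0.130457·0.7945 + -0.006051·13.8057 = 0.0201  (Honeywell)
  w_5 = 0.130457·2.6870 + -0.006051·17.3778 = 0.2454  (Intel)
  w_6 = 0.130457·0.3739 + -0.006051·15.6028 = -0.0456  (Alcoa)
Σw_i=1.0000  μᵀw=0.1570
σ²=wᵀΣw=λ₁·μ_p+λ₂ = 0.130457·0.157 + -0.006051 = 0.014431 ≈ 0.0144


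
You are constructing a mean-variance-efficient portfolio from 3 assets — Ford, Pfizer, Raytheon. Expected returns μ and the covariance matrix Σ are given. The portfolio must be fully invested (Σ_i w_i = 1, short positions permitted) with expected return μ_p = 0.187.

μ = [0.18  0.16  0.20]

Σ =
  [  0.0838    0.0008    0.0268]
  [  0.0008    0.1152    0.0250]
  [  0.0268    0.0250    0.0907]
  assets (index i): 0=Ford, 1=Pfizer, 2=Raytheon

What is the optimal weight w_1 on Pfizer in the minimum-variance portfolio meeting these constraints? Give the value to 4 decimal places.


x=Σ⁻¹μ = [1.6863  1.0708  1.4116]
y=Σ⁻¹𝟙 = [9.9174  7.2911  6.0853]
a=μᵀx=0.757195  b=𝟙ᵀx=4.168771  c=𝟙ᵀy=23.293818  D=ac−b²=0.259314
λ₁=(c·0.187−b)/D = (23.293818·0.187−4.168771)/0.259314 = 0.721799
λ₂=(a−b·0.187)/D = (0.757195−4.168771·0.187)/0.259314 = -0.086247
w* = 0.721799·x + -0.086247·y:
  w_0 = 0.721799·1.6863 + -0.086247·9.9174 = 0.3618  (Ford)
  w_1 = 0.721799·1.0708 + -0.086247·7.2911 = 0.1441  (Pfizer)
  w_2 = 0.721799·1.4116 + -0.086247·6.0853 = 0.4941  (Raytheon)
Σw_i=1.0000  μᵀw=0.1870
σ²=wᵀΣw=λ₁·μ_p+λ₂ = 0.721799·0.187 + -0.086247 = 0.048730 ≈ 0.0487

0.1441


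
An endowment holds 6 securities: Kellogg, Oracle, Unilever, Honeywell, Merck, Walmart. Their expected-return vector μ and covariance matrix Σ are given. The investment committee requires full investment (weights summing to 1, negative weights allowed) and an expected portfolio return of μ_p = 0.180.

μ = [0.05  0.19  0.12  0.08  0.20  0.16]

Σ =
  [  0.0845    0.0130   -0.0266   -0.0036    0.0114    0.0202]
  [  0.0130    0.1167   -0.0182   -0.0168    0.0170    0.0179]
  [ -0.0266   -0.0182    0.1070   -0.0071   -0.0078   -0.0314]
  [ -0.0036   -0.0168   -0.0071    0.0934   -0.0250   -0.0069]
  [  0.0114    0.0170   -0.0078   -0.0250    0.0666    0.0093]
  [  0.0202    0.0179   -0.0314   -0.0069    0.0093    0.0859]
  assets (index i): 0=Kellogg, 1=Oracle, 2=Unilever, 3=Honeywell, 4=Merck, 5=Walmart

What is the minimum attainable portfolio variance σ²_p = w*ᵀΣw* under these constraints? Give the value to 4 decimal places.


0.0214

g=Σ⁻¹μ = [0.2535  1.4918  2.5050  2.4181  3.4690  2.2265]
h=Σ⁻¹𝟙 = [11.9579  8.4590  20.6549  20.3646  18.8884  14.2078]
a=μᵀg=1.840190  b=𝟙ᵀg=12.363805  c=𝟙ᵀh=94.532688  D=ac−b²=21.094399
λ₁=(c·0.180−b)/D = (94.532688·0.180−12.363805)/21.094399 = 0.220536
λ₂=(a−b·0.180)/D = (1.840190−12.363805·0.180)/21.094399 = -0.018265
w* = 0.220536·g + -0.018265·h:
  w_0 = 0.220536·0.2535 + -0.018265·11.9579 = -0.1625  (Kellogg)
  w_1 = 0.220536·1.4918 + -0.018265·8.4590 = 0.1745  (Oracle)
  w_2 = 0.220536·2.5050 + -0.018265·20.6549 = 0.1752  (Unilever)
  w_3 = 0.220536·2.4181 + -0.018265·20.3646 = 0.1613  (Honeywell)
  w_4 = 0.220536·3.4690 + -0.018265·18.8884 = 0.4200  (Merck)
  w_5 = 0.220536·2.2265 + -0.018265·14.2078 = 0.2315  (Walmart)
Σw_i=1.0000  μᵀw=0.1800
σ²=wᵀΣw=λ₁·μ_p+λ₂ = 0.220536·0.180 + -0.018265 = 0.021431 ≈ 0.0214


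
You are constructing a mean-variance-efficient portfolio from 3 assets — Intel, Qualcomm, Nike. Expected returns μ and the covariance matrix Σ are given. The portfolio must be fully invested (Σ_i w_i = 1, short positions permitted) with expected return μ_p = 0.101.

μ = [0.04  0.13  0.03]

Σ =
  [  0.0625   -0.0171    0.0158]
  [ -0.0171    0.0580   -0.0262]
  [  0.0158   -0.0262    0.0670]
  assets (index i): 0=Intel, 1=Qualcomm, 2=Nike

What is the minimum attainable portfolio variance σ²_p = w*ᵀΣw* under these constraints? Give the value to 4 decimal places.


0.0225

p=Σ⁻¹μ = [1.1610  3.2334  1.4384]
q=Σ⁻¹𝟙 = [19.2321  33.5274  23.5008]
a=μᵀp=0.509940  b=𝟙ᵀp=5.832868  c=𝟙ᵀq=76.260248  D=ac−b²=4.865840
λ₁=(c·0.101−b)/D = (76.260248·0.101−5.832868)/4.865840 = 0.384192
λ₂=(a−b·0.101)/D = (0.509940−5.832868·0.101)/4.865840 = -0.016272
w* = 0.384192·p + -0.016272·q:
  w_0 = 0.384192·1.1610 + -0.016272·19.2321 = 0.1331  (Intel)
  w_1 = 0.384192·3.2334 + -0.016272·33.5274 = 0.6967  (Qualcomm)
  w_2 = 0.384192·1.4384 + -0.016272·23.5008 = 0.1702  (Nike)
Σw_i=1.0000  μᵀw=0.1010
σ²=wᵀΣw=λ₁·μ_p+λ₂ = 0.384192·0.101 + -0.016272 = 0.022531 ≈ 0.0225


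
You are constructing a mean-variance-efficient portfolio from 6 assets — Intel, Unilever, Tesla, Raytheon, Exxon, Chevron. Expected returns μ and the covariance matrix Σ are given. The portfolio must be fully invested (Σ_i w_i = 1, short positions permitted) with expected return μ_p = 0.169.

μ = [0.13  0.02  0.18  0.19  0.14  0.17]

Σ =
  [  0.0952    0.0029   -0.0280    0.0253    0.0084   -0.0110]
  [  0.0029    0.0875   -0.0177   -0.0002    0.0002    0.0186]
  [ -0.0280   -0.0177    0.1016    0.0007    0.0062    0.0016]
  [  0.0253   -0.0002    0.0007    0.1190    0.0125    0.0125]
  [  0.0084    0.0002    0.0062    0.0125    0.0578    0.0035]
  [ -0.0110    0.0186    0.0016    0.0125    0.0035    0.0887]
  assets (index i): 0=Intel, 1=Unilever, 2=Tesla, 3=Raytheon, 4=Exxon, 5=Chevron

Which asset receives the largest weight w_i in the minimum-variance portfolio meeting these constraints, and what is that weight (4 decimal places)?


p=Σ⁻¹μ = [1.8583  0.2066  2.1853  0.8204  1.6254  1.8845]
q=Σ⁻¹𝟙 = [13.6064  11.9747  14.7510  3.1642  12.4557  9.2468]
a=μᵀp=1.342855  b=𝟙ᵀp=8.580460  c=𝟙ᵀq=65.198793  D=ac−b²=13.928228
λ₁=(c·0.169−b)/D = (65.198793·0.169−8.580460)/13.928228 = 0.175050
λ₂=(a−b·0.169)/D = (1.342855−8.580460·0.169)/13.928228 = -0.007700
w* = 0.175050·p + -0.007700·q:
  w_0 = 0.175050·1.8583 + -0.007700·13.6064 = 0.2205  (Intel)
  w_1 = 0.175050·0.2066 + -0.007700·11.9747 = -0.0560  (Unilever)
  w_2 = 0.175050·2.1853 + -0.007700·14.7510 = 0.2690  (Tesla)
  w_3 = 0.175050·0.8204 + -0.007700·3.1642 = 0.1192  (Raytheon)
  w_4 = 0.175050·1.6254 + -0.007700·12.4557 = 0.1886  (Exxon)
  w_5 = 0.175050·1.8845 + -0.007700·9.2468 = 0.2587  (Chevron)
Σw_i=1.0000  μᵀw=0.1690
σ²=wᵀΣw=λ₁·μ_p+λ₂ = 0.175050·0.169 + -0.007700 = 0.021884 ≈ 0.0219

Tesla (0.2690)


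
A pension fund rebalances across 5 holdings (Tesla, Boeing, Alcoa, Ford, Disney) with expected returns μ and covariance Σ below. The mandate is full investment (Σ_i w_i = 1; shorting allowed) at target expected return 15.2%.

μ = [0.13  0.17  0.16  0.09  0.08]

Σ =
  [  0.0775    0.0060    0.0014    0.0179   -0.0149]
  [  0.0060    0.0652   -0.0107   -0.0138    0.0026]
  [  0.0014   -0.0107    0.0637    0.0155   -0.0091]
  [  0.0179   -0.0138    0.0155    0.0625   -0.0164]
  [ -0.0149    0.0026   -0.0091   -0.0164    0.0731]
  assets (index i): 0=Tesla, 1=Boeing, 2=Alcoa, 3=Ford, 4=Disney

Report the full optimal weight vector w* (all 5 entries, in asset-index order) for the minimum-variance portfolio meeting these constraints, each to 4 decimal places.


p=Σ⁻¹μ = [1.4007  3.2058  2.9272  1.5391  1.9756]
q=Σ⁻¹𝟙 = [10.8344  20.2971  17.3917  18.7150  21.5301]
a=μᵀp=1.492000  b=𝟙ᵀp=11.048423  c=𝟙ᵀq=88.768389  D=ac−b²=10.374805
λ₁=(c·0.152−b)/D = (88.768389·0.152−11.048423)/10.374805 = 0.235607
λ₂=(a−b·0.152)/D = (1.492000−11.048423·0.152)/10.374805 = -0.018059
w* = 0.235607·p + -0.018059·q:
  w_0 = 0.235607·1.4007 + -0.018059·10.8344 = 0.1343  (Tesla)
  w_1 = 0.235607·3.2058 + -0.018059·20.2971 = 0.3888  (Boeing)
  w_2 = 0.235607·2.9272 + -0.018059·17.3917 = 0.3756  (Alcoa)
  w_3 = 0.235607·1.5391 + -0.018059·18.7150 = 0.0247  (Ford)
  w_4 = 0.235607·1.9756 + -0.018059·21.5301 = 0.0766  (Disney)
Σw_i=1.0000  μᵀw=0.1520
σ²=wᵀΣw=λ₁·μ_p+λ₂ = 0.235607·0.152 + -0.018059 = 0.017753 ≈ 0.0178

0.1343  0.3888  0.3756  0.0247  0.0766


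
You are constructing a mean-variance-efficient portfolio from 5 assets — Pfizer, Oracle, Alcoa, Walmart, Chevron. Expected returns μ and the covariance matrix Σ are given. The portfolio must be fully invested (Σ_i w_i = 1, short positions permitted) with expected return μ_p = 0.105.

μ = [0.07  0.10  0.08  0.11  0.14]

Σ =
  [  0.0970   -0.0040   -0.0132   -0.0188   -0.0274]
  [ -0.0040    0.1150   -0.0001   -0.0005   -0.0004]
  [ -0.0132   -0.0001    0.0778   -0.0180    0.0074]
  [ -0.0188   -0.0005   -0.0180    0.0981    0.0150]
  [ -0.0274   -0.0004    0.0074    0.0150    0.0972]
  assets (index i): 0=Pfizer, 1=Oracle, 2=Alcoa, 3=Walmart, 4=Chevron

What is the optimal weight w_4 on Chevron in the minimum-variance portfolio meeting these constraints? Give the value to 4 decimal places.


x=Σ⁻¹μ = [1.7007  0.9420  1.5121  1.4881  1.5788]
y=Σ⁻¹𝟙 = [19.6655  9.5056  18.6646  15.5941  12.0433]
a=μᵀx=0.718944  b=𝟙ᵀx=7.221716  c=𝟙ᵀy=75.473008  D=ac−b²=2.107642
λ₁=(c·0.105−b)/D = (75.473008·0.105−7.221716)/2.107642 = 0.333524
λ₂=(a−b·0.105)/D = (0.718944−7.221716·0.105)/2.107642 = -0.018664
w* = 0.333524·x + -0.018664·y:
  w_0 = 0.333524·1.7007 + -0.018664·19.6655 = 0.2002  (Pfizer)
  w_1 = 0.333524·0.9420 + -0.018664·9.5056 = 0.1368  (Oracle)
  w_2 = 0.333524·1.5121 + -0.018664·18.6646 = 0.1560  (Alcoa)
  w_3 = 0.333524·1.4881 + -0.018664·15.5941 = 0.2053  (Walmart)
  w_4 = 0.333524·1.5788 + -0.018664·12.0433 = 0.3018  (Chevron)
Σw_i=1.0000  μᵀw=0.1050
σ²=wᵀΣw=λ₁·μ_p+λ₂ = 0.333524·0.105 + -0.018664 = 0.016356 ≈ 0.0164

0.3018


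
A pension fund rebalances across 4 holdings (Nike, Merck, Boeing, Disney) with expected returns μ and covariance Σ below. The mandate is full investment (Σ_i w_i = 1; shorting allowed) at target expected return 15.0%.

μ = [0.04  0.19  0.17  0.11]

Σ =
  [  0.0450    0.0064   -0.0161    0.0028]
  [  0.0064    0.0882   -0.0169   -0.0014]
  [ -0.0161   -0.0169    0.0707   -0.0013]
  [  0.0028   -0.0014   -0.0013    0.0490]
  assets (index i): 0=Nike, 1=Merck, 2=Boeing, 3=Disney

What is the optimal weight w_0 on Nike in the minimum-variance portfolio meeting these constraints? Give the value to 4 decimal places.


p=Σ⁻¹μ = [1.5944  2.7393  3.4652  2.3240]
q=Σ⁻¹𝟙 = [27.6163  14.2892  24.2144  19.8808]
a=μᵀp=1.428969  b=𝟙ᵀp=10.122937  c=𝟙ᵀq=86.000701  D=ac−b²=20.418482
λ₁=(c·0.150−b)/D = (86.000701·0.150−10.122937)/20.418482 = 0.136012
λ₂=(a−b·0.150)/D = (1.428969−10.122937·0.150)/20.418482 = -0.004382
w* = 0.136012·p + -0.004382·q:
  w_0 = 0.136012·1.5944 + -0.004382·27.6163 = 0.0959  (Nike)
  w_1 = 0.136012·2.7393 + -0.004382·14.2892 = 0.3100  (Merck)
  w_2 = 0.136012·3.4652 + -0.004382·24.2144 = 0.3652  (Boeing)
  w_3 = 0.136012·2.3240 + -0.004382·19.8808 = 0.2290  (Disney)
Σw_i=1.0000  μᵀw=0.1500
σ²=wᵀΣw=λ₁·μ_p+λ₂ = 0.136012·0.150 + -0.004382 = 0.016020 ≈ 0.0160

0.0959


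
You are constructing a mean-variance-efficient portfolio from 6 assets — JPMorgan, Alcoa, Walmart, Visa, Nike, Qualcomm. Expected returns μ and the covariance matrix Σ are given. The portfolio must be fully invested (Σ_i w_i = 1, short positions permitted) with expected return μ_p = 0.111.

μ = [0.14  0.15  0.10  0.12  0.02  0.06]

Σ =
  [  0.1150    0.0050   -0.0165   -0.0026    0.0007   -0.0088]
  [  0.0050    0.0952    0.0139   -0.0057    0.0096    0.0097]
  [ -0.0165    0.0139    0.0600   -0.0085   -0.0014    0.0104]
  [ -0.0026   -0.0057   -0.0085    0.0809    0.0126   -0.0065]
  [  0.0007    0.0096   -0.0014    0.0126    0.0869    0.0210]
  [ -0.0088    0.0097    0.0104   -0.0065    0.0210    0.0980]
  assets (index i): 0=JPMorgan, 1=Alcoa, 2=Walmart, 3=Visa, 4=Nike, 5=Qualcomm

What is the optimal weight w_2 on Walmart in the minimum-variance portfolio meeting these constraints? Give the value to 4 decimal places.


0.2832

p=Σ⁻¹μ = [1.5328  1.2963  1.9475  1.9277  -0.3213  0.6116]
q=Σ⁻¹𝟙 = [12.1090  6.4048  19.3676  14.8115  6.9084  8.1042]
a=μᵀp=0.865375  b=𝟙ᵀp=6.994534  c=𝟙ᵀq=67.705429  D=ac−b²=9.667114
λ₁=(c·0.111−b)/D = (67.705429·0.111−6.994534)/9.667114 = 0.053870
λ₂=(a−b·0.111)/D = (0.865375−6.994534·0.111)/9.667114 = 0.009205
w* = 0.053870·p + 0.009205·q:
  w_0 = 0.053870·1.5328 + 0.009205·12.1090 = 0.1940  (JPMorgan)
  w_1 = 0.053870·1.2963 + 0.009205·6.4048 = 0.1288  (Alcoa)
  w_2 = 0.053870·1.9475 + 0.009205·19.3676 = 0.2832  (Walmart)
  w_3 = 0.053870·1.9277 + 0.009205·14.8115 = 0.2402  (Visa)
  w_4 = 0.053870·-0.3213 + 0.009205·6.9084 = 0.0463  (Nike)
  w_5 = 0.053870·0.6116 + 0.009205·8.1042 = 0.1075  (Qualcomm)
Σw_i=1.0000  μᵀw=0.1110
σ²=wᵀΣw=λ₁·μ_p+λ₂ = 0.053870·0.111 + 0.009205 = 0.015184 ≈ 0.0152


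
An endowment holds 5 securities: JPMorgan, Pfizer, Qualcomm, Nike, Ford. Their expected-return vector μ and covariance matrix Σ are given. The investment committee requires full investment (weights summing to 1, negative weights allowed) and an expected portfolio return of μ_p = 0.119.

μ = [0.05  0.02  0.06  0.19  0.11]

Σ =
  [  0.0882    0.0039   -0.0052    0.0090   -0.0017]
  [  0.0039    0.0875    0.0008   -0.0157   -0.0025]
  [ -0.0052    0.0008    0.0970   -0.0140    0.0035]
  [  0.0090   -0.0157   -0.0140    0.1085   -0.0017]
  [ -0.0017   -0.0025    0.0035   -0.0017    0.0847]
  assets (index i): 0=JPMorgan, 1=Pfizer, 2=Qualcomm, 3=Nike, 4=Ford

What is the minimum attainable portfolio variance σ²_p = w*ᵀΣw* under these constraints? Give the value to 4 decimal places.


x=Σ⁻¹μ = [0.4203  0.5868  0.8675  1.9339  1.3274]
y=Σ⁻¹𝟙 = [10.4651  13.3572  12.0575  12.0276  12.1538]
a=μᵀx=0.598266  b=𝟙ᵀx=5.136006  c=𝟙ᵀy=60.061208  D=ac−b²=9.554032
λ₁=(c·0.119−b)/D = (60.061208·0.119−5.136006)/9.554032 = 0.210516
λ₂=(a−b·0.119)/D = (0.598266−5.136006·0.119)/9.554032 = -0.001352
w* = 0.210516·x + -0.001352·y:
  w_0 = 0.210516·0.4203 + -0.001352·10.4651 = 0.0743  (JPMorgan)
  w_1 = 0.210516·0.5868 + -0.001352·13.3572 = 0.1055  (Pfizer)
  w_2 = 0.210516·0.8675 + -0.001352·12.0575 = 0.1663  (Qualcomm)
  w_3 = 0.210516·1.9339 + -0.001352·12.0276 = 0.3909  (Nike)
  w_4 = 0.210516·1.3274 + -0.001352·12.1538 = 0.2630  (Ford)
Σw_i=1.0000  μᵀw=0.1190
σ²=wᵀΣw=λ₁·μ_p+λ₂ = 0.210516·0.119 + -0.001352 = 0.023699 ≈ 0.0237

0.0237


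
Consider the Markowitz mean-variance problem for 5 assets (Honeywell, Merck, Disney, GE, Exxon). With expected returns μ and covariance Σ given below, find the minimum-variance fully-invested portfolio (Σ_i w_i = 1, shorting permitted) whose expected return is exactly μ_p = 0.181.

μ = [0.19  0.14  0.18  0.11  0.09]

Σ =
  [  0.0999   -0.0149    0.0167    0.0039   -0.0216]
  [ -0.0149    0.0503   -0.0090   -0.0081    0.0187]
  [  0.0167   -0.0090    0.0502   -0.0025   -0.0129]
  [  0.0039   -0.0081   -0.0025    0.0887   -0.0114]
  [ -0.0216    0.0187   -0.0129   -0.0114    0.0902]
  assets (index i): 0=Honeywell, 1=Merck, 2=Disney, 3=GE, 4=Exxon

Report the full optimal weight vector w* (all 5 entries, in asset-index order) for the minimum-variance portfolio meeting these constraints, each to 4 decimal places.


g=Σ⁻¹μ = [2.0499  3.8522  4.0701  1.8094  1.5008]
h=Σ⁻¹𝟙 = [12.0829  25.0982  24.8503  15.5728  14.2988]
a=μᵀg=1.995523  b=𝟙ᵀg=13.282458  c=𝟙ᵀh=91.903024  D=ac−b²=6.970885
λ₁=(c·0.181−b)/D = (91.903024·0.181−13.282458)/6.970885 = 0.480856
λ₂=(a−b·0.181)/D = (1.995523−13.282458·0.181)/6.970885 = -0.058616
w* = 0.480856·g + -0.058616·h:
  w_0 = 0.480856·2.0499 + -0.058616·12.0829 = 0.2775  (Honeywell)
  w_1 = 0.480856·3.8522 + -0.058616·25.0982 = 0.3812  (Merck)
  w_2 = 0.480856·4.0701 + -0.058616·24.8503 = 0.5005  (Disney)
  w_3 = 0.480856·1.8094 + -0.058616·15.5728 = -0.0428  (GE)
  w_4 = 0.480856·1.5008 + -0.058616·14.2988 = -0.1165  (Exxon)
Σw_i=1.0000  μᵀw=0.1810
σ²=wᵀΣw=λ₁·μ_p+λ₂ = 0.480856·0.181 + -0.058616 = 0.028419 ≈ 0.0284

0.2775  0.3812  0.5005  -0.0428  -0.1165


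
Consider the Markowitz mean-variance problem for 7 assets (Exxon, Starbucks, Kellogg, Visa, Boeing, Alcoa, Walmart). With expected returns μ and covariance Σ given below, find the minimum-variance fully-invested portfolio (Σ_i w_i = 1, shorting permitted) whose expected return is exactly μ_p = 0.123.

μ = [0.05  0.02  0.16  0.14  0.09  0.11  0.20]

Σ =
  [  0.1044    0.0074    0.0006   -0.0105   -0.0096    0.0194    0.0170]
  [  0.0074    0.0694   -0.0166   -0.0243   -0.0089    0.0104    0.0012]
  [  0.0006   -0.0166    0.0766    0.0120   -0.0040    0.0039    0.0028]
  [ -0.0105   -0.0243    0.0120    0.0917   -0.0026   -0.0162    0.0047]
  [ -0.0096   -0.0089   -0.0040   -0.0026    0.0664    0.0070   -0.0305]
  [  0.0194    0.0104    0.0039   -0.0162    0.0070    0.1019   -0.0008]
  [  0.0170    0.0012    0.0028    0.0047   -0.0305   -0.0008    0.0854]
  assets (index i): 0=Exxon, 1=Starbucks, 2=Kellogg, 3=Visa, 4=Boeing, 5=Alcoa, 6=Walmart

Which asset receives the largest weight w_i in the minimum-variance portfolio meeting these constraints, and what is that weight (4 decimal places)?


p=Σ⁻¹μ = [0.1235  1.6335  2.1664  1.7709  3.2038  0.8935  3.2785]
q=Σ⁻¹𝟙 = [7.9305  26.1977  16.4737  17.5133  29.4184  5.9106  18.8208]
a=μᵀp=1.675716  b=𝟙ᵀp=13.070117  c=𝟙ᵀq=122.264990  D=ac−b²=34.053398
λ₁=(c·0.123−b)/D = (122.264990·0.123−13.070117)/34.053398 = 0.057806
λ₂=(a−b·0.123)/D = (1.675716−13.070117·0.123)/34.053398 = 0.002000
w* = 0.057806·p + 0.002000·q:
  w_0 = 0.057806·0.1235 + 0.002000·7.9305 = 0.0230  (Exxon)
  w_1 = 0.057806·1.6335 + 0.002000·26.1977 = 0.1468  (Starbucks)
  w_2 = 0.057806·2.1664 + 0.002000·16.4737 = 0.1582  (Kellogg)
  w_3 = 0.057806·1.7709 + 0.002000·17.5133 = 0.1374  (Visa)
  w_4 = 0.057806·3.2038 + 0.002000·29.4184 = 0.2440  (Boeing)
  w_5 = 0.057806·0.8935 + 0.002000·5.9106 = 0.0635  (Alcoa)
  w_6 = 0.057806·3.2785 + 0.002000·18.8208 = 0.2271  (Walmart)
Σw_i=1.0000  μᵀw=0.1230
σ²=wᵀΣw=λ₁·μ_p+λ₂ = 0.057806·0.123 + 0.002000 = 0.009110 ≈ 0.0091

Boeing (0.2440)
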